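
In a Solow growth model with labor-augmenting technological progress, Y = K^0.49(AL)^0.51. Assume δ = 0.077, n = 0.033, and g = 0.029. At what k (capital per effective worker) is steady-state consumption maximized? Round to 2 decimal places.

k_gold ≈ 11.83

Capital per effective worker breaks even when investment replaces (n + g + δ)·k; here n + g + δ = 0.139.
At the golden rule the marginal product of capital equals n+g+δ: 0.49·k^(0.49−1) = 0.139. Solving, k_gold = (0.49/0.139)^(1/0.51) ≈ 11.8278.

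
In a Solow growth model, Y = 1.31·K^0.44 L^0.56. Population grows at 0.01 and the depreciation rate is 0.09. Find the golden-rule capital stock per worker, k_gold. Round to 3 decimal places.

The effective depreciation rate is n + δ = 0.01 + 0.09 = 0.1.
Maximizing c = f(k) − (n+δ)·k gives f'(k) = n+δ, i.e. 0.44·1.31·k^(0.44−1) = 0.1, so k_gold = (0.44·1.31/0.1)^(1/0.56) ≈ 22.8263.

k_gold ≈ 22.826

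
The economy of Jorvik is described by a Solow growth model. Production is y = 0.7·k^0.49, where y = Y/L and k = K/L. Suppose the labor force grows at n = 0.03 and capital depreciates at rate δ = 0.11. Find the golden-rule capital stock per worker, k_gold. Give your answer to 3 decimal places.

The effective depreciation rate is n + δ = 0.03 + 0.11 = 0.14.
Golden rule sets MPK = n+δ: 0.49·0.7·k^(0.49−1) = 0.14, so k_gold = (0.49·0.7/0.14)^(1/0.51) ≈ 5.7952.

k_gold ≈ 5.795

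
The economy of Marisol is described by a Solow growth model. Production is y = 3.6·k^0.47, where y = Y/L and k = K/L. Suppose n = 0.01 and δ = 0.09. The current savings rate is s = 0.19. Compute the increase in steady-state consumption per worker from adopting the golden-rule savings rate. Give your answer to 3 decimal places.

The effective depreciation rate is n + δ = 0.01 + 0.09 = 0.1.
Current steady state (s = 0.19): k* = (0.19·3.6/0.1)^(1/0.53) ≈ 37.6338, y* = 3.6·37.6338^0.47 ≈ 19.8072, c* = (1−0.19)·19.8072 ≈ 16.0439.
Maximizing c = f(k) − (n+δ)·k gives f'(k) = n+δ, i.e. 0.47·3.6·k^(0.47−1) = 0.1, so k_gold = (0.47·3.6/0.1)^(1/0.53) ≈ 207.8435.
y_gold = 3.6·207.8435^0.47 ≈ 44.2220, c_gold = y_gold − 0.1·k_gold ≈ 23.4377.
Gain: Δc = 23.4377 − 16.0439 ≈ 7.3938.

Δc ≈ 7.394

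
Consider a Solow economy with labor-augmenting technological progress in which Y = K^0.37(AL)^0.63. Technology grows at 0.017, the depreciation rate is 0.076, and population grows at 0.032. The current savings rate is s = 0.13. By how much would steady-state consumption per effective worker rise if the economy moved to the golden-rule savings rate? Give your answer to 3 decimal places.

n + g + δ = 0.032 + 0.017 + 0.076 = 0.125.
Current steady state (s = 0.13): k* = (0.13/0.125)^(1/0.63) ≈ 1.0642, y* = 1.0642^0.37 ≈ 1.0233, c* = (1−0.13)·1.0233 ≈ 0.8903.
At the golden rule the marginal product of capital equals n+g+δ: 0.37·k^(0.37−1) = 0.125. Solving, k_gold = (0.37/0.125)^(1/0.63) ≈ 5.5986.
y_gold = 5.5986^0.37 ≈ 1.8914, c_gold = y_gold − 0.125·k_gold ≈ 1.1916.
Gain: Δc = 1.1916 − 0.8903 ≈ 0.3013.

Δc ≈ 0.301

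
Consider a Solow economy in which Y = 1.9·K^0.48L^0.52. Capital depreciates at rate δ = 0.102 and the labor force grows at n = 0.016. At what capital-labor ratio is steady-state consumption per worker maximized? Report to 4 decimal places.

Break-even investment rate: n + δ = 0.016 + 0.102 = 0.118.
Maximizing c = f(k) − (n+δ)·k gives f'(k) = n+δ, i.e. 0.48·1.9·k^(0.48−1) = 0.118, so k_gold = (0.48·1.9/0.118)^(1/0.52) ≈ 51.0398.

k_gold ≈ 51.0398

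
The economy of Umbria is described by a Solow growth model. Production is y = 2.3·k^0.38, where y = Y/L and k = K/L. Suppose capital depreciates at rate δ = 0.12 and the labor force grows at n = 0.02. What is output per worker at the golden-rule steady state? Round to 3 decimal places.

Break-even investment rate: n + δ = 0.02 + 0.12 = 0.14.
Golden rule sets MPK = n+δ: 0.38·2.3·k^(0.38−1) = 0.14, so k_gold = (0.38·2.3/0.14)^(1/0.62) ≈ 19.1812.
Output: y_gold = 2.3·k_gold^0.38 = 2.3·19.1812^0.38 ≈ 7.0668.

y_gold ≈ 7.067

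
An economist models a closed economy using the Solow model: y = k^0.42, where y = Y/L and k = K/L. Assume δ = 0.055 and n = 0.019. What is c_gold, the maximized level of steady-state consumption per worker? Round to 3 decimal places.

Capital per worker breaks even when investment replaces (n + δ)·k; here n + δ = 0.074.
At the golden rule the marginal product of capital equals n+δ: 0.42·k^(0.42−1) = 0.074. Solving, k_gold = (0.42/0.074)^(1/0.58) ≈ 19.9540.
y_gold = 19.9540^0.42 ≈ 3.5157.
c_gold = y_gold − (n+δ)·k_gold = 3.5157 − 0.074·19.9540 ≈ 2.0391.

c_gold ≈ 2.039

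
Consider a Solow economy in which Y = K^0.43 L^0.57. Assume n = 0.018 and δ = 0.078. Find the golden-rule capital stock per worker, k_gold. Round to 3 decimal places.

Capital per worker breaks even when investment replaces (n + δ)·k; here n + δ = 0.096.
Golden rule sets MPK = n+δ: 0.43·k^(0.43−1) = 0.096, so k_gold = (0.43/0.096)^(1/0.57) ≈ 13.8820.

k_gold ≈ 13.882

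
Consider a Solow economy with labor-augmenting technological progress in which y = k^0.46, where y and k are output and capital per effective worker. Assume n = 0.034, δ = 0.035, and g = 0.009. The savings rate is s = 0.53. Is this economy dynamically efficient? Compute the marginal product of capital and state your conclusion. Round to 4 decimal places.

Break-even investment rate: n + g + δ = 0.034 + 0.009 + 0.035 = 0.078.
Steady-state k*: s·k^0.46 = 0.078·k gives k* = (0.53/0.078)^(1/0.54) ≈ 34.7597.
MPK = 0.46·34.7597^(-0.54) ≈ 0.0677.
MPK < n+g+δ = 0.078, so the economy is dynamically inefficient (over-saving).

dynamically inefficient; MPK ≈ 0.0677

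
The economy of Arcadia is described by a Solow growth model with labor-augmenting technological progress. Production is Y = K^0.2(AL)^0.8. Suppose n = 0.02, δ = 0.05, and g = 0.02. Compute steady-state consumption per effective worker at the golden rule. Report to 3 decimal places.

c_gold ≈ 0.977

Break-even investment rate: n + g + δ = 0.02 + 0.02 + 0.05 = 0.09.
Setting f'(k) = n+g+δ gives 0.2·k^(0.2−1) = 0.09, hence k_gold = (0.2/0.09)^(1/0.8) ≈ 2.7132.
y_gold = 2.7132^0.2 ≈ 1.2209.
c_gold = y_gold − (n+g+δ)·k_gold = 1.2209 − 0.09·2.7132 ≈ 0.9768.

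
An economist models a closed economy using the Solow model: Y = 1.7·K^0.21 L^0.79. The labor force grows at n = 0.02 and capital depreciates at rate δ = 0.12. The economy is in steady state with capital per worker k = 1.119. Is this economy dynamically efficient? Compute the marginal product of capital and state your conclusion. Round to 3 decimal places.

n + δ = 0.02 + 0.12 = 0.14.
MPK = 0.21·1.7·k^(0.21−1) = 0.21·1.7·1.119^(-0.79) ≈ 0.3267.
MPK > 0.14, so the economy is dynamically efficient (under-saving).

dynamically efficient; MPK ≈ 0.327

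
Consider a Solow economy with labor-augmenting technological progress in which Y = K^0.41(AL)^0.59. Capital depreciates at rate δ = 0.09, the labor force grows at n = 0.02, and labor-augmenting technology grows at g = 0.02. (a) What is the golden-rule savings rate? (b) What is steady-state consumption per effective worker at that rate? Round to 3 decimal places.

Capital per effective worker breaks even when investment replaces (n + g + δ)·k; here n + g + δ = 0.13.
For Cobb-Douglas, s_gold equals capital's share: s_gold = 0.41.
At the golden rule the marginal product of capital equals n+g+δ: 0.41·k^(0.41−1) = 0.13. Solving, k_gold = (0.41/0.13)^(1/0.59) ≈ 7.0064.
y_gold = 7.0064^0.41 ≈ 2.2215; c_gold = (1−0.41)·y_gold ≈ 1.3107.

(a) s_gold = 0.410; (b) c_gold ≈ 1.311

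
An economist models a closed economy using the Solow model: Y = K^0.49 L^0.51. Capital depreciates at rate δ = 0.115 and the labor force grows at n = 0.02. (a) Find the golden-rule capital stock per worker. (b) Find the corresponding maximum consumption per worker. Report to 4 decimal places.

(a) k_gold ≈ 12.5248; (b) c_gold ≈ 1.7599

Capital per worker breaks even when investment replaces (n + δ)·k; here n + δ = 0.135.
Maximizing c = f(k) − (n+δ)·k gives f'(k) = n+δ, i.e. 0.49·k^(0.49−1) = 0.135, so k_gold = (0.49/0.135)^(1/0.51) ≈ 12.5248.
y_gold = 12.5248^0.49 ≈ 3.4507; c_gold = y_gold − 0.135·k_gold ≈ 1.7599.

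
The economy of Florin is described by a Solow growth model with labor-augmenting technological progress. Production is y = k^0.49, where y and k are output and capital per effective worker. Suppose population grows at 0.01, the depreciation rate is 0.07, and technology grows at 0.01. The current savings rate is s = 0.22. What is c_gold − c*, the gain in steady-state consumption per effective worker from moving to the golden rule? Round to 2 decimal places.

n + g + δ = 0.01 + 0.01 + 0.07 = 0.09.
Current steady state (s = 0.22): k* = (0.22/0.09)^(1/0.51) ≈ 5.7695, y* = 5.7695^0.49 ≈ 2.3602, c* = (1−0.22)·2.3602 ≈ 1.8410.
At the golden rule the marginal product of capital equals n+g+δ: 0.49·k^(0.49−1) = 0.09. Solving, k_gold = (0.49/0.09)^(1/0.51) ≈ 27.7362.
y_gold = 27.7362^0.49 ≈ 5.0944, c_gold = y_gold − 0.09·k_gold ≈ 2.5981.
Gain: Δc = 2.5981 − 1.8410 ≈ 0.7571.

Δc ≈ 0.76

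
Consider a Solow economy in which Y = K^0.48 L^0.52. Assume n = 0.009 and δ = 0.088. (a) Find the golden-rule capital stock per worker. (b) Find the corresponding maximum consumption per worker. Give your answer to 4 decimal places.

(a) k_gold ≈ 21.6530; (b) c_gold ≈ 2.2754

Break-even investment rate: n + δ = 0.009 + 0.088 = 0.097.
At the golden rule the marginal product of capital equals n+δ: 0.48·k^(0.48−1) = 0.097. Solving, k_gold = (0.48/0.097)^(1/0.52) ≈ 21.6530.
y_gold = 21.6530^0.48 ≈ 4.3757; c_gold = y_gold − 0.097·k_gold ≈ 2.2754.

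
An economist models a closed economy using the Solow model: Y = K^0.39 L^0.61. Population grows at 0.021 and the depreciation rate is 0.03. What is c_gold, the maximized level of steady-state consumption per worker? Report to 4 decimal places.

c_gold ≈ 2.2397

n + δ = 0.021 + 0.03 = 0.051.
Maximizing c = f(k) − (n+δ)·k gives f'(k) = n+δ, i.e. 0.39·k^(0.39−1) = 0.051, so k_gold = (0.39/0.051)^(1/0.61) ≈ 28.0771.
y_gold = 28.0771^0.39 ≈ 3.6716.
c_gold = y_gold − (n+δ)·k_gold = 3.6716 − 0.051·28.0771 ≈ 2.2397.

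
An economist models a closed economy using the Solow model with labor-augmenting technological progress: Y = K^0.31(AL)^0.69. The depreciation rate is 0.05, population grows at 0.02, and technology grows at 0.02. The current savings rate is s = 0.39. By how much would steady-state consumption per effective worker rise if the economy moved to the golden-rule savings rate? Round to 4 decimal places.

Break-even investment rate: n + g + δ = 0.02 + 0.02 + 0.05 = 0.09.
Current steady state (s = 0.39): k* = (0.39/0.09)^(1/0.69) ≈ 8.3740, y* = 8.3740^0.31 ≈ 1.9325, c* = (1−0.39)·1.9325 ≈ 1.1788.
Golden rule sets MPK = n+g+δ: 0.31·k^(0.31−1) = 0.09, so k_gold = (0.31/0.09)^(1/0.69) ≈ 6.0039.
y_gold = 6.0039^0.31 ≈ 1.7431, c_gold = y_gold − 0.09·k_gold ≈ 1.2027.
Gain: Δc = 1.2027 − 1.1788 ≈ 0.0239.

Δc ≈ 0.0239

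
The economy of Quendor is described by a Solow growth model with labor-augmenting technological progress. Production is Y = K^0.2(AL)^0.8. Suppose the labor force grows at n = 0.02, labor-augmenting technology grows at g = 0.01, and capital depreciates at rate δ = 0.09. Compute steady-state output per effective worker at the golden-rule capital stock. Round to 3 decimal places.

y_gold ≈ 1.136

Capital per effective worker breaks even when investment replaces (n + g + δ)·k; here n + g + δ = 0.12.
Setting f'(k) = n+g+δ gives 0.2·k^(0.2−1) = 0.12, hence k_gold = (0.2/0.12)^(1/0.8) ≈ 1.8937.
Output: y_gold = k_gold^0.2 = 1.8937^0.2 ≈ 1.1362.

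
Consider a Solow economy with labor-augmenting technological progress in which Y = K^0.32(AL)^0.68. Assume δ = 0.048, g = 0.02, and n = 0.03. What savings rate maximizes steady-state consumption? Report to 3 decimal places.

The effective depreciation rate is n + g + δ = 0.03 + 0.02 + 0.048 = 0.098.
At the golden rule MPK = n+g+δ, and in any Cobb-Douglas steady state s = (n+g+δ)·k/y = MPK·k/y = capital's share 0.32.

s_gold = 0.320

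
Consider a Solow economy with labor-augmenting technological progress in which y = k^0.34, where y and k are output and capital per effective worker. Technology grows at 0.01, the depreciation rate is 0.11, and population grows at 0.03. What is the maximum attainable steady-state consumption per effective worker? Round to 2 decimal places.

c_gold ≈ 1.01

n + g + δ = 0.03 + 0.01 + 0.11 = 0.15.
Setting f'(k) = n+g+δ gives 0.34·k^(0.34−1) = 0.15, hence k_gold = (0.34/0.15)^(1/0.66) ≈ 3.4551.
y_gold = 3.4551^0.34 ≈ 1.5243.
c_gold = y_gold − (n+g+δ)·k_gold = 1.5243 − 0.15·3.4551 ≈ 1.0061.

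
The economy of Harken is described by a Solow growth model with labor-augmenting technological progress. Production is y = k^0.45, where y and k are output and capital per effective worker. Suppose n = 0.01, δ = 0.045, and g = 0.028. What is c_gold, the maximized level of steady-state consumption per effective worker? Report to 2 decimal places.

The effective depreciation rate is n + g + δ = 0.01 + 0.028 + 0.045 = 0.083.
At the golden rule the marginal product of capital equals n+g+δ: 0.45·k^(0.45−1) = 0.083. Solving, k_gold = (0.45/0.083)^(1/0.55) ≈ 21.6167.
y_gold = 21.6167^0.45 ≈ 3.9871.
c_gold = y_gold − (n+g+δ)·k_gold = 3.9871 − 0.083·21.6167 ≈ 2.1929.

c_gold ≈ 2.19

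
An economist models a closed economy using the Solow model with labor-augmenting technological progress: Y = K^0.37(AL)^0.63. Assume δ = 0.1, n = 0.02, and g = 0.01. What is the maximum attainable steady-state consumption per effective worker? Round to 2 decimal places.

c_gold ≈ 1.16

Break-even investment rate: n + g + δ = 0.02 + 0.01 + 0.1 = 0.13.
Setting f'(k) = n+g+δ gives 0.37·k^(0.37−1) = 0.13, hence k_gold = (0.37/0.13)^(1/0.63) ≈ 5.2607.
y_gold = 5.2607^0.37 ≈ 1.8484.
c_gold = y_gold − (n+g+δ)·k_gold = 1.8484 − 0.13·5.2607 ≈ 1.1645.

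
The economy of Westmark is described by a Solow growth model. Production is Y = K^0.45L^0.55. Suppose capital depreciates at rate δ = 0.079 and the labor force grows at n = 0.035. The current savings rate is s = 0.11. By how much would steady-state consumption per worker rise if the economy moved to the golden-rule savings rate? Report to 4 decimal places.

The effective depreciation rate is n + δ = 0.035 + 0.079 = 0.114.
Current steady state (s = 0.11): k* = (0.11/0.114)^(1/0.55) ≈ 0.9371, y* = 0.9371^0.45 ≈ 0.9712, c* = (1−0.11)·0.9712 ≈ 0.8644.
Golden rule sets MPK = n+δ: 0.45·k^(0.45−1) = 0.114, so k_gold = (0.45/0.114)^(1/0.55) ≈ 12.1394.
y_gold = 12.1394^0.45 ≈ 3.0753, c_gold = y_gold − 0.114·k_gold ≈ 1.6914.
Gain: Δc = 1.6914 − 0.8644 ≈ 0.8271.

Δc ≈ 0.8271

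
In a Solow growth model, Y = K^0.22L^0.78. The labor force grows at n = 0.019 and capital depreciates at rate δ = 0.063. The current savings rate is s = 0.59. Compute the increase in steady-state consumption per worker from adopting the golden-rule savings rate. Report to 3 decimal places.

Δc ≈ 0.315

The effective depreciation rate is n + δ = 0.019 + 0.063 = 0.082.
Current steady state (s = 0.59): k* = (0.59/0.082)^(1/0.78) ≈ 12.5536, y* = 12.5536^0.22 ≈ 1.7447, c* = (1−0.59)·1.7447 ≈ 0.7153.
At the golden rule the marginal product of capital equals n+δ: 0.22·k^(0.22−1) = 0.082. Solving, k_gold = (0.22/0.082)^(1/0.78) ≈ 3.5440.
y_gold = 3.5440^0.22 ≈ 1.3210, c_gold = y_gold − 0.082·k_gold ≈ 1.0303.
Gain: Δc = 1.0303 − 0.7153 ≈ 0.3150.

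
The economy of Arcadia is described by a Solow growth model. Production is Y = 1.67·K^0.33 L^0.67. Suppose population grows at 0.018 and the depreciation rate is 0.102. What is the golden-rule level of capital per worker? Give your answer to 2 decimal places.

n + δ = 0.018 + 0.102 = 0.12.
Setting f'(k) = n+δ gives 0.33·1.67·k^(0.33−1) = 0.12, hence k_gold = (0.33·1.67/0.12)^(1/0.67) ≈ 9.7305.

k_gold ≈ 9.73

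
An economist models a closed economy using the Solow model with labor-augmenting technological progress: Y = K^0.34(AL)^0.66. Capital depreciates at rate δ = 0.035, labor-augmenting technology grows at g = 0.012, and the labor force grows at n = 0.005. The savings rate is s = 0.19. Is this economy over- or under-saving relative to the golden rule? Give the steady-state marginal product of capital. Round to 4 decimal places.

under-saving; MPK ≈ 0.0931

The effective depreciation rate is n + g + δ = 0.005 + 0.012 + 0.035 = 0.052.
Steady-state k*: s·k^0.34 = 0.052·k gives k* = (0.19/0.052)^(1/0.66) ≈ 7.1228.
MPK = 0.34·7.1228^(-0.66) ≈ 0.0931.
MPK > n+g+δ = 0.052, so the economy is dynamically efficient (under-saving).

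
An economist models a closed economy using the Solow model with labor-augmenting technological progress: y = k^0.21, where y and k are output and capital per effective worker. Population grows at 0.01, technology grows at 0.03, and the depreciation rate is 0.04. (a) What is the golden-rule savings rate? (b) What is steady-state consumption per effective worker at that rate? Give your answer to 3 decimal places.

(a) s_gold = 0.210; (b) c_gold ≈ 1.021

n + g + δ = 0.01 + 0.03 + 0.04 = 0.08.
For Cobb-Douglas, s_gold equals capital's share: s_gold = 0.21.
Golden rule sets MPK = n+g+δ: 0.21·k^(0.21−1) = 0.08, so k_gold = (0.21/0.08)^(1/0.79) ≈ 3.3927.
y_gold = 3.3927^0.21 ≈ 1.2925; c_gold = (1−0.21)·y_gold ≈ 1.0210.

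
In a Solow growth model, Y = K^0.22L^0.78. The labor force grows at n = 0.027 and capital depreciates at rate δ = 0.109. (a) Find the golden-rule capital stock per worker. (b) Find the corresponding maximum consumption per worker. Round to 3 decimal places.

(a) k_gold ≈ 1.853; (b) c_gold ≈ 0.893

The effective depreciation rate is n + δ = 0.027 + 0.109 = 0.136.
At the golden rule the marginal product of capital equals n+δ: 0.22·k^(0.22−1) = 0.136. Solving, k_gold = (0.22/0.136)^(1/0.78) ≈ 1.8527.
y_gold = 1.8527^0.22 ≈ 1.1453; c_gold = y_gold − 0.136·k_gold ≈ 0.8933.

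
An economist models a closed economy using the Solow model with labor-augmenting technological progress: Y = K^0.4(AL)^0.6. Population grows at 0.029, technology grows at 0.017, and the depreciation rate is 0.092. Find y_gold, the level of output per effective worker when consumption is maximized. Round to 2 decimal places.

Break-even investment rate: n + g + δ = 0.029 + 0.017 + 0.092 = 0.138.
Golden rule sets MPK = n+g+δ: 0.4·k^(0.4−1) = 0.138, so k_gold = (0.4/0.138)^(1/0.6) ≈ 5.8925.
Output: y_gold = k_gold^0.4 = 5.8925^0.4 ≈ 2.0329.

y_gold ≈ 2.03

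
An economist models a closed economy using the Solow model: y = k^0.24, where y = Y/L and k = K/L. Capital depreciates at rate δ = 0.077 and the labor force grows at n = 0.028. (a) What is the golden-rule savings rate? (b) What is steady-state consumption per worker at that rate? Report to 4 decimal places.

Capital per worker breaks even when investment replaces (n + δ)·k; here n + δ = 0.105.
For Cobb-Douglas, s_gold equals capital's share: s_gold = 0.24.
Setting f'(k) = n+δ gives 0.24·k^(0.24−1) = 0.105, hence k_gold = (0.24/0.105)^(1/0.76) ≈ 2.9675.
y_gold = 2.9675^0.24 ≈ 1.2983; c_gold = (1−0.24)·y_gold ≈ 0.9867.

(a) s_gold = 0.2400; (b) c_gold ≈ 0.9867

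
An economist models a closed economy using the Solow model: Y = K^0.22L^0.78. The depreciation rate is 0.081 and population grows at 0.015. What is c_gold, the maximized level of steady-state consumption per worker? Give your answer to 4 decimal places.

n + δ = 0.015 + 0.081 = 0.096.
Setting f'(k) = n+δ gives 0.22·k^(0.22−1) = 0.096, hence k_gold = (0.22/0.096)^(1/0.78) ≈ 2.8956.
y_gold = 2.8956^0.22 ≈ 1.2635.
c_gold = y_gold − (n+δ)·k_gold = 1.2635 − 0.096·2.8956 ≈ 0.9855.

c_gold ≈ 0.9855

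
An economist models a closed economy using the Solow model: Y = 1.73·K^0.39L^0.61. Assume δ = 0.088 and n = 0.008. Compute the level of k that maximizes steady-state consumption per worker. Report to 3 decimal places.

The effective depreciation rate is n + δ = 0.008 + 0.088 = 0.096.
Golden rule sets MPK = n+δ: 0.39·1.73·k^(0.39−1) = 0.096, so k_gold = (0.39·1.73/0.096)^(1/0.61) ≈ 24.4490.

k_gold ≈ 24.449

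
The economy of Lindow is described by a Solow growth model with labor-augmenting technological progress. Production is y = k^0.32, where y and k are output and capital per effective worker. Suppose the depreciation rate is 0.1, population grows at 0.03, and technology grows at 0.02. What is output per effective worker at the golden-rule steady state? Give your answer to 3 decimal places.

y_gold ≈ 1.428

Break-even investment rate: n + g + δ = 0.03 + 0.02 + 0.1 = 0.15.
Setting f'(k) = n+g+δ gives 0.32·k^(0.32−1) = 0.15, hence k_gold = (0.32/0.15)^(1/0.68) ≈ 3.0473.
Output: y_gold = k_gold^0.32 = 3.0473^0.32 ≈ 1.4284.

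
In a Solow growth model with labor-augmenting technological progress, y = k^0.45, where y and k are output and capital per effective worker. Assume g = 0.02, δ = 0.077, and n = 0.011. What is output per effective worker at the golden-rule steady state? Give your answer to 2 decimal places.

y_gold ≈ 3.21

The effective depreciation rate is n + g + δ = 0.011 + 0.02 + 0.077 = 0.108.
At the golden rule the marginal product of capital equals n+g+δ: 0.45·k^(0.45−1) = 0.108. Solving, k_gold = (0.45/0.108)^(1/0.55) ≈ 13.3933.
Output: y_gold = k_gold^0.45 = 13.3933^0.45 ≈ 3.2144.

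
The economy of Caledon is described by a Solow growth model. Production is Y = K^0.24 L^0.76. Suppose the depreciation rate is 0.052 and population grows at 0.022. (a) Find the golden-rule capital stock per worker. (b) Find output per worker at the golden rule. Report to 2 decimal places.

n + δ = 0.022 + 0.052 = 0.074.
At the golden rule the marginal product of capital equals n+δ: 0.24·k^(0.24−1) = 0.074. Solving, k_gold = (0.24/0.074)^(1/0.76) ≈ 4.7026.
y_gold = 4.7026^0.24 ≈ 1.4500.

(a) k_gold ≈ 4.70; (b) y_gold ≈ 1.45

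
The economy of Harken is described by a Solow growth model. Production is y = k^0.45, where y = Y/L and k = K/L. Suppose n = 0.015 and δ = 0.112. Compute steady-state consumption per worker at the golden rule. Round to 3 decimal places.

c_gold ≈ 1.548

n + δ = 0.015 + 0.112 = 0.127.
Maximizing c = f(k) − (n+δ)·k gives f'(k) = n+δ, i.e. 0.45·k^(0.45−1) = 0.127, so k_gold = (0.45/0.127)^(1/0.55) ≈ 9.9753.
y_gold = 9.9753^0.45 ≈ 2.8152.
c_gold = y_gold − (n+δ)·k_gold = 2.8152 − 0.127·9.9753 ≈ 1.5484.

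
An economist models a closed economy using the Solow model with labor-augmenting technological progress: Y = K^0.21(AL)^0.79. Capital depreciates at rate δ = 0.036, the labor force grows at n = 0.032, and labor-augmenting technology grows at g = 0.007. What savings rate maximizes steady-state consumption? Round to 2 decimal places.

The effective depreciation rate is n + g + δ = 0.032 + 0.007 + 0.036 = 0.075.
At the golden rule MPK = n+g+δ, and in any Cobb-Douglas steady state s = (n+g+δ)·k/y = MPK·k/y = capital's share 0.21.

s_gold = 0.21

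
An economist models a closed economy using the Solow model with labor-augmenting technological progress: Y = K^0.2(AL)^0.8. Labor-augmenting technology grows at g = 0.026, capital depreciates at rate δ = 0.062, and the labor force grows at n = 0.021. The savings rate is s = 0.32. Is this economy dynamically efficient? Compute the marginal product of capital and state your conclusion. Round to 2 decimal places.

dynamically inefficient; MPK ≈ 0.07

Capital per effective worker breaks even when investment replaces (n + g + δ)·k; here n + g + δ = 0.109.
Steady-state k*: s·k^0.2 = 0.109·k gives k* = (0.32/0.109)^(1/0.8) ≈ 3.8429.
MPK = 0.2·3.8429^(-0.8) ≈ 0.0681.
MPK < n+g+δ = 0.109, so the economy is dynamically inefficient (over-saving).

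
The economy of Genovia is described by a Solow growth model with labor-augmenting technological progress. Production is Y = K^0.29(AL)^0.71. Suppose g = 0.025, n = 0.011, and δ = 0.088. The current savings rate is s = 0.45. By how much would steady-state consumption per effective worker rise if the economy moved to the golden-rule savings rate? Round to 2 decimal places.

The effective depreciation rate is n + g + δ = 0.011 + 0.025 + 0.088 = 0.124.
Current steady state (s = 0.45): k* = (0.45/0.124)^(1/0.71) ≈ 6.1438, y* = 6.1438^0.29 ≈ 1.6930, c* = (1−0.45)·1.6930 ≈ 0.9311.
At the golden rule the marginal product of capital equals n+g+δ: 0.29·k^(0.29−1) = 0.124. Solving, k_gold = (0.29/0.124)^(1/0.71) ≈ 3.3089.
y_gold = 3.3089^0.29 ≈ 1.4148, c_gold = y_gold − 0.124·k_gold ≈ 1.0045.
Gain: Δc = 1.0045 − 0.9311 ≈ 0.0734.

Δc ≈ 0.07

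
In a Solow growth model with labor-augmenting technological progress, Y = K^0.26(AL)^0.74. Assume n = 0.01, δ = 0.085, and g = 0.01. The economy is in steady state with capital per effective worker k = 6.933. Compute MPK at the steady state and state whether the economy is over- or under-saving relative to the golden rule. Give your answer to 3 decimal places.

n + g + δ = 0.01 + 0.01 + 0.085 = 0.105.
MPK = 0.26·k^(0.26−1) = 0.26·6.933^(-0.74) ≈ 0.0620.
MPK < 0.105, so the economy is dynamically inefficient (over-saving).

over-saving; MPK ≈ 0.062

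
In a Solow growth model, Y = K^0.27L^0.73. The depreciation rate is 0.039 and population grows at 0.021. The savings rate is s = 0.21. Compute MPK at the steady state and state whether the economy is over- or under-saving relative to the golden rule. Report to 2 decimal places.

The effective depreciation rate is n + δ = 0.021 + 0.039 = 0.06.
Steady-state k*: s·k^0.27 = 0.06·k gives k* = (0.21/0.06)^(1/0.73) ≈ 5.5629.
MPK = 0.27·5.5629^(-0.73) ≈ 0.0771.
MPK > n+δ = 0.06, so the economy is dynamically efficient (under-saving).

under-saving; MPK ≈ 0.08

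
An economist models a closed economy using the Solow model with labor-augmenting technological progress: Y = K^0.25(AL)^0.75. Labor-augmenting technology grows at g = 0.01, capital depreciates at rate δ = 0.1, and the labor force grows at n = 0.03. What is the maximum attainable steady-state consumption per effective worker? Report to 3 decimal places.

c_gold ≈ 0.910

Capital per effective worker breaks even when investment replaces (n + g + δ)·k; here n + g + δ = 0.14.
Setting f'(k) = n+g+δ gives 0.25·k^(0.25−1) = 0.14, hence k_gold = (0.25/0.14)^(1/0.75) ≈ 2.1665.
y_gold = 2.1665^0.25 ≈ 1.2132.
c_gold = y_gold − (n+g+δ)·k_gold = 1.2132 − 0.14·2.1665 ≈ 0.9099.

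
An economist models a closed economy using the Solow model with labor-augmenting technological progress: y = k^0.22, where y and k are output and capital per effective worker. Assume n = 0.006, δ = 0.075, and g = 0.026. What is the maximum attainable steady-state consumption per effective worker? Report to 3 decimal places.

c_gold ≈ 0.956

Capital per effective worker breaks even when investment replaces (n + g + δ)·k; here n + g + δ = 0.107.
At the golden rule the marginal product of capital equals n+g+δ: 0.22·k^(0.22−1) = 0.107. Solving, k_gold = (0.22/0.107)^(1/0.78) ≈ 2.5196.
y_gold = 2.5196^0.22 ≈ 1.2254.
c_gold = y_gold − (n+g+δ)·k_gold = 1.2254 − 0.107·2.5196 ≈ 0.9558.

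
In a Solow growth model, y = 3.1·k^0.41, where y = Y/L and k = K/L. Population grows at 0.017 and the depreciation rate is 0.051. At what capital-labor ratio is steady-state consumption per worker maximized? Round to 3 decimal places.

k_gold ≈ 142.994

Break-even investment rate: n + δ = 0.017 + 0.051 = 0.068.
Maximizing c = f(k) − (n+δ)·k gives f'(k) = n+δ, i.e. 0.41·3.1·k^(0.41−1) = 0.068, so k_gold = (0.41·3.1/0.068)^(1/0.59) ≈ 142.9935.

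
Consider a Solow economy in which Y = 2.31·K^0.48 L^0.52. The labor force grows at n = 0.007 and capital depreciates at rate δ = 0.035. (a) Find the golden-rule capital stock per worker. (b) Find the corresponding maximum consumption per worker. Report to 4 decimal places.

Break-even investment rate: n + δ = 0.007 + 0.035 = 0.042.
Setting f'(k) = n+δ gives 0.48·2.31·k^(0.48−1) = 0.042, hence k_gold = (0.48·2.31/0.042)^(1/0.52) ≈ 541.8183.
y_gold = 2.31·541.8183^0.48 ≈ 47.4091; c_gold = y_gold − 0.042·k_gold ≈ 24.6527.

(a) k_gold ≈ 541.8183; (b) c_gold ≈ 24.6527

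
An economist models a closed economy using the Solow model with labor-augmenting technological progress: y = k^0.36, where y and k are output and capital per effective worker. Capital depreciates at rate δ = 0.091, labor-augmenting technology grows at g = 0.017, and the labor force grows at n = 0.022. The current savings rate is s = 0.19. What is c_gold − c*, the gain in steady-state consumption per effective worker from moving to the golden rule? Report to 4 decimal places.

Δc ≈ 0.1323

Capital per effective worker breaks even when investment replaces (n + g + δ)·k; here n + g + δ = 0.13.
Current steady state (s = 0.19): k* = (0.19/0.13)^(1/0.64) ≈ 1.8093, y* = 1.8093^0.36 ≈ 1.2380, c* = (1−0.19)·1.2380 ≈ 1.0027.
At the golden rule the marginal product of capital equals n+g+δ: 0.36·k^(0.36−1) = 0.13. Solving, k_gold = (0.36/0.13)^(1/0.64) ≈ 4.9112.
y_gold = 4.9112^0.36 ≈ 1.7735, c_gold = y_gold − 0.13·k_gold ≈ 1.1350.
Gain: Δc = 1.1350 − 1.0027 ≈ 0.1323.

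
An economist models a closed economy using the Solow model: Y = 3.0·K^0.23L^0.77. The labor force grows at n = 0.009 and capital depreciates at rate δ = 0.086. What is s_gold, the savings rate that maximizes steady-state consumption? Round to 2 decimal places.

s_gold = 0.23

Capital per worker breaks even when investment replaces (n + δ)·k; here n + δ = 0.095.
At the golden rule MPK = n+δ, and in any Cobb-Douglas steady state s = (n+δ)·k/y = MPK·k/y = capital's share 0.23.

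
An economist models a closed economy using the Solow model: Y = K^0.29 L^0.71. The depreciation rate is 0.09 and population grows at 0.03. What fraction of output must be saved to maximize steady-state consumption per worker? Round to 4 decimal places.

n + δ = 0.03 + 0.09 = 0.12.
At the golden rule MPK = n+δ, and in any Cobb-Douglas steady state s = (n+δ)·k/y = MPK·k/y = capital's share 0.29.

s_gold = 0.2900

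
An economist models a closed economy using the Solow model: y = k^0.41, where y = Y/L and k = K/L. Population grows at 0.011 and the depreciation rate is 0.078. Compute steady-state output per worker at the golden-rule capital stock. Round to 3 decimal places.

y_gold ≈ 2.891

Capital per worker breaks even when investment replaces (n + δ)·k; here n + δ = 0.089.
Maximizing c = f(k) − (n+δ)·k gives f'(k) = n+δ, i.e. 0.41·k^(0.41−1) = 0.089, so k_gold = (0.41/0.089)^(1/0.59) ≈ 13.3167.
Output: y_gold = k_gold^0.41 = 13.3167^0.41 ≈ 2.8907.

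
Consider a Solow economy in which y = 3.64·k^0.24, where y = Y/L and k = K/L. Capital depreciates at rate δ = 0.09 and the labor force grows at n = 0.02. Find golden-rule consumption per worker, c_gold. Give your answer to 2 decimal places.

Capital per worker breaks even when investment replaces (n + δ)·k; here n + δ = 0.11.
At the golden rule the marginal product of capital equals n+δ: 0.24·3.64·k^(0.24−1) = 0.11. Solving, k_gold = (0.24·3.64/0.11)^(1/0.76) ≈ 15.2794.
y_gold = 3.64·15.2794^0.24 ≈ 7.0030.
c_gold = y_gold − (n+δ)·k_gold = 7.0030 − 0.11·15.2794 ≈ 5.3223.

c_gold ≈ 5.32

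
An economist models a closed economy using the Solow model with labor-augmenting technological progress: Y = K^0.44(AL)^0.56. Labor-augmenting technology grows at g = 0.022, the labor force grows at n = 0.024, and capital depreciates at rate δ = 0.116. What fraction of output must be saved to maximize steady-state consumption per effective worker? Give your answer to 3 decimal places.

s_gold = 0.440

The effective depreciation rate is n + g + δ = 0.024 + 0.022 + 0.116 = 0.162.
At the golden rule MPK = n+g+δ, and in any Cobb-Douglas steady state s = (n+g+δ)·k/y = MPK·k/y = capital's share 0.44.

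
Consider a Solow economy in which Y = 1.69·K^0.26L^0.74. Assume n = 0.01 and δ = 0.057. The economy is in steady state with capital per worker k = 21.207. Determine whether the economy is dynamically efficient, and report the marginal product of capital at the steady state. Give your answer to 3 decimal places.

Capital per worker breaks even when investment replaces (n + δ)·k; here n + δ = 0.067.
MPK = 0.26·1.69·k^(0.26−1) = 0.26·1.69·21.207^(-0.74) ≈ 0.0458.
MPK < 0.067, so the economy is dynamically inefficient (over-saving).

dynamically inefficient; MPK ≈ 0.046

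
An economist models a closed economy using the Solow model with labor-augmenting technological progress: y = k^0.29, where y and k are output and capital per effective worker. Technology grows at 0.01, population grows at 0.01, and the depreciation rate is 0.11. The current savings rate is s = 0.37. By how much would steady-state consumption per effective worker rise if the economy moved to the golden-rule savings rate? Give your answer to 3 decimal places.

Δc ≈ 0.020

Break-even investment rate: n + g + δ = 0.01 + 0.01 + 0.11 = 0.13.
Current steady state (s = 0.37): k* = (0.37/0.13)^(1/0.71) ≈ 4.3632, y* = 4.3632^0.29 ≈ 1.5330, c* = (1−0.37)·1.5330 ≈ 0.9658.
At the golden rule the marginal product of capital equals n+g+δ: 0.29·k^(0.29−1) = 0.13. Solving, k_gold = (0.29/0.13)^(1/0.71) ≈ 3.0959.
y_gold = 3.0959^0.29 ≈ 1.3878, c_gold = y_gold − 0.13·k_gold ≈ 0.9853.
Gain: Δc = 0.9853 − 0.9658 ≈ 0.0195.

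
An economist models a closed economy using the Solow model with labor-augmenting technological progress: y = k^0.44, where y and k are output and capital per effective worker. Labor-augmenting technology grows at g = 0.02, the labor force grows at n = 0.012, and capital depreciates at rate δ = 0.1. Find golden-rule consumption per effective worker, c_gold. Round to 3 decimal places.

Break-even investment rate: n + g + δ = 0.012 + 0.02 + 0.1 = 0.132.
Golden rule sets MPK = n+g+δ: 0.44·k^(0.44−1) = 0.132, so k_gold = (0.44/0.132)^(1/0.56) ≈ 8.5844.
y_gold = 8.5844^0.44 ≈ 2.5753.
c_gold = y_gold − (n+g+δ)·k_gold = 2.5753 − 0.132·8.5844 ≈ 1.4422.

c_gold ≈ 1.442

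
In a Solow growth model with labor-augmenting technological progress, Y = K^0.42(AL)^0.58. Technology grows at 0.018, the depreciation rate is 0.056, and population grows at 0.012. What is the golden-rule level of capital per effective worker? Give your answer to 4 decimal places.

k_gold ≈ 15.3993

Capital per effective worker breaks even when investment replaces (n + g + δ)·k; here n + g + δ = 0.086.
At the golden rule the marginal product of capital equals n+g+δ: 0.42·k^(0.42−1) = 0.086. Solving, k_gold = (0.42/0.086)^(1/0.58) ≈ 15.3993.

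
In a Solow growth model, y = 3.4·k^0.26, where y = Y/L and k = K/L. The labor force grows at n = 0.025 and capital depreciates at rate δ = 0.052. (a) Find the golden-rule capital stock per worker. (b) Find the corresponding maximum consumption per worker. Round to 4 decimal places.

(a) k_gold ≈ 27.0633; (b) c_gold ≈ 5.9310

The effective depreciation rate is n + δ = 0.025 + 0.052 = 0.077.
At the golden rule the marginal product of capital equals n+δ: 0.26·3.4·k^(0.26−1) = 0.077. Solving, k_gold = (0.26·3.4/0.077)^(1/0.74) ≈ 27.0633.
y_gold = 3.4·27.0633^0.26 ≈ 8.0149; c_gold = y_gold − 0.077·k_gold ≈ 5.9310.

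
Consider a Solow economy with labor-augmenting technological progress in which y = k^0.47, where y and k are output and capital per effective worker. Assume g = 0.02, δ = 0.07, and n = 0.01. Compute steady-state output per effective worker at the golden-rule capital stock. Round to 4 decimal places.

y_gold ≈ 3.9447

The effective depreciation rate is n + g + δ = 0.01 + 0.02 + 0.07 = 0.1.
Maximizing c = f(k) − (n+g+δ)·k gives f'(k) = n+g+δ, i.e. 0.47·k^(0.47−1) = 0.1, so k_gold = (0.47/0.1)^(1/0.53) ≈ 18.5400.
Output: y_gold = k_gold^0.47 = 18.5400^0.47 ≈ 3.9447.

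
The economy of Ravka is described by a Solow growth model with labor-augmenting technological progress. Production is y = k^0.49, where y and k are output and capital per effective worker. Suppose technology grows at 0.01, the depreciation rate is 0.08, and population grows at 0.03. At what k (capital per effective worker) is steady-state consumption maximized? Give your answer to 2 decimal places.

n + g + δ = 0.03 + 0.01 + 0.08 = 0.12.
Setting f'(k) = n+g+δ gives 0.49·k^(0.49−1) = 0.12, hence k_gold = (0.49/0.12)^(1/0.51) ≈ 15.7786.

k_gold ≈ 15.78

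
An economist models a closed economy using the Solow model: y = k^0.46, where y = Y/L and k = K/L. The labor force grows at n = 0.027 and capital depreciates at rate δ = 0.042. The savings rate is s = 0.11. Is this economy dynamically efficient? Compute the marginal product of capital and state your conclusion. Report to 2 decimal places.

dynamically efficient; MPK ≈ 0.29

Break-even investment rate: n + δ = 0.027 + 0.042 = 0.069.
Steady-state k*: s·k^0.46 = 0.069·k gives k* = (0.11/0.069)^(1/0.54) ≈ 2.3718.
MPK = 0.46·2.3718^(-0.54) ≈ 0.2885.
MPK > n+δ = 0.069, so the economy is dynamically efficient (under-saving).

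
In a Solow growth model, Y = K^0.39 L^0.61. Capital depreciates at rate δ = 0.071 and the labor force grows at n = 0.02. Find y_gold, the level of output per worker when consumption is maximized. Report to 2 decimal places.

Break-even investment rate: n + δ = 0.02 + 0.071 = 0.091.
Golden rule sets MPK = n+δ: 0.39·k^(0.39−1) = 0.091, so k_gold = (0.39/0.091)^(1/0.61) ≈ 10.8668.
Output: y_gold = k_gold^0.39 = 10.8668^0.39 ≈ 2.5356.

y_gold ≈ 2.54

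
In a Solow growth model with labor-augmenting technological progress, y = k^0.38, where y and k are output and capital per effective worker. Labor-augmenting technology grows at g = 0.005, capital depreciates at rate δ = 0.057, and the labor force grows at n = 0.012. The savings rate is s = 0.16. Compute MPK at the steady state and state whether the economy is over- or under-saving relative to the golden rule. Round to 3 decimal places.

Capital per effective worker breaks even when investment replaces (n + g + δ)·k; here n + g + δ = 0.074.
Steady-state k*: s·k^0.38 = 0.074·k gives k* = (0.16/0.074)^(1/0.62) ≈ 3.4685.
MPK = 0.38·3.4685^(-0.62) ≈ 0.1757.
MPK > n+g+δ = 0.074, so the economy is dynamically efficient (under-saving).

under-saving; MPK ≈ 0.176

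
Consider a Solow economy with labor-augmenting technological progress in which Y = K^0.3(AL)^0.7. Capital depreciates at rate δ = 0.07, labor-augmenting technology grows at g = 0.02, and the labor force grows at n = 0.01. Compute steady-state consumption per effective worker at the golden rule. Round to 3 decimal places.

n + g + δ = 0.01 + 0.02 + 0.07 = 0.1.
Maximizing c = f(k) − (n+g+δ)·k gives f'(k) = n+g+δ, i.e. 0.3·k^(0.3−1) = 0.1, so k_gold = (0.3/0.1)^(1/0.7) ≈ 4.8040.
y_gold = 4.8040^0.3 ≈ 1.6013.
c_gold = y_gold − (n+g+δ)·k_gold = 1.6013 − 0.1·4.8040 ≈ 1.1209.

c_gold ≈ 1.121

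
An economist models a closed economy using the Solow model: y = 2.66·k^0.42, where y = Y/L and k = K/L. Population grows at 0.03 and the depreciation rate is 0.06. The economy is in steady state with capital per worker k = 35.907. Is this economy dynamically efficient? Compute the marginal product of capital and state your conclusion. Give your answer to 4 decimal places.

The effective depreciation rate is n + δ = 0.03 + 0.06 = 0.09.
MPK = 0.42·2.66·k^(0.42−1) = 0.42·2.66·35.907^(-0.58) ≈ 0.1400.
MPK > 0.09, so the economy is dynamically efficient (under-saving).

dynamically efficient; MPK ≈ 0.1400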